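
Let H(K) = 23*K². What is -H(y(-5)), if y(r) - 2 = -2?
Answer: 0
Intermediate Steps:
y(r) = 0 (y(r) = 2 - 2 = 0)
-H(y(-5)) = -23*0² = -23*0 = -1*0 = 0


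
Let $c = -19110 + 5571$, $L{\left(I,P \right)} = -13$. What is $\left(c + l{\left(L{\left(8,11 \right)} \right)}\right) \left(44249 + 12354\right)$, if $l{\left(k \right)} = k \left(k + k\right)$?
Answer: $-747216203$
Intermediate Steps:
$l{\left(k \right)} = 2 k^{2}$ ($l{\left(k \right)} = k 2 k = 2 k^{2}$)
$c = -13539$
$\left(c + l{\left(L{\left(8,11 \right)} \right)}\right) \left(44249 + 12354\right) = \left(-13539 + 2 \left(-13\right)^{2}\right) \left(44249 + 12354\right) = \left(-13539 + 2 \cdot 169\right) 56603 = \left(-13539 + 338\right) 56603 = \left(-13201\right) 56603 = -747216203$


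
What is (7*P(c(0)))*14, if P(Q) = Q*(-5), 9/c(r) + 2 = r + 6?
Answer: -2205/2 ≈ -1102.5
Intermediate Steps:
c(r) = 9/(4 + r) (c(r) = 9/(-2 + (r + 6)) = 9/(-2 + (6 + r)) = 9/(4 + r))
P(Q) = -5*Q
(7*P(c(0)))*14 = (7*(-45/(4 + 0)))*14 = (7*(-45/4))*14 = -315/4*14 = -2205/2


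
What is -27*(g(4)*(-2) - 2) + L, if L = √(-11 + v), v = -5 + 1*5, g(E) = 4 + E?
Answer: 486 + I*√11 ≈ 486.0 + 3.3166*I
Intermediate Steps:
v = 0 (v = -5 + 5 = 0)
L = I*√11 (L = √(-11 + 0) = √(-11) = I*√11 ≈ 3.3166*I)
-27*(g(4)*(-2) - 2) + L = -27*((4 + 4)*(-2) - 2) + I*√11 = -27*(8*(-2) - 2) + I*√11 = -27*(-16 - 2) + I*√11 = -27*(-18) + I*√11 = 486 + I*√11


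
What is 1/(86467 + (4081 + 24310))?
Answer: 1/114858 ≈ 8.7064e-6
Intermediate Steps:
1/(86467 + (4081 + 24310)) = 1/(86467 + 28391) = 1/114858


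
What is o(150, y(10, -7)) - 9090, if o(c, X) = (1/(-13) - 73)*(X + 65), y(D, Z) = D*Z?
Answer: -113420/13 ≈ -8724.6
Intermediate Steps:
o(c, X) = -4750 - 950*X/13 (o(c, X) = (-1/13 - 73)*(65 + X) = -950*(65 + X)/13 = -4750 - 950*X/13)
o(150, y(10, -7)) - 9090 = (-4750 - 9500*(-7)/13) - 9090 = (-4750 - 950/13*(-70)) - 9090 = (-4750 + 66500/13) - 9090 = 4750/13 - 9090 = -113420/13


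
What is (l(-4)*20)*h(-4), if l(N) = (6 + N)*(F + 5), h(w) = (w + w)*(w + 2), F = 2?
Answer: 4480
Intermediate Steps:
h(w) = 2*w*(2 + w) (h(w) = (2*w)*(2 + w) = 2*w*(2 + w))
l(N) = 42 + 7*N (l(N) = (6 + N)*(2 + 5) = (6 + N)*7 = 42 + 7*N)
(l(-4)*20)*h(-4) = ((42 + 7*(-4))*20)*(2*(-4)*(2 - 4)) = ((42 - 28)*20)*(2*(-4)*(-2)) = (14*20)*16 = 280*16 = 4480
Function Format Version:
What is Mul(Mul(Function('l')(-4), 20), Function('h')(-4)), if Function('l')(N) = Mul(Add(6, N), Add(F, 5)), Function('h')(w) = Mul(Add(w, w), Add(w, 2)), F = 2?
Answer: 4480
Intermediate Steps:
Function('h')(w) = Mul(2, w, Add(2, w)) (Function('h')(w) = Mul(Mul(2, w), Add(2, w)) = Mul(2, w, Add(2, w)))
Function('l')(N) = Add(42, Mul(7, N)) (Function('l')(N) = Mul(Add(6, N), Add(2, 5)) = Mul(Add(6, N), 7) = Add(42, Mul(7, N)))
Mul(Mul(Function('l')(-4), 20), Function('h')(-4)) = Mul(Mul(Add(42, Mul(7, -4)), 20), Mul(2, -4, Add(2, -4))) = Mul(Mul(Add(42, -28), 20), Mul(2, -4, -2)) = Mul(Mul(14, 20), 16) = Mul(280, 16) = 4480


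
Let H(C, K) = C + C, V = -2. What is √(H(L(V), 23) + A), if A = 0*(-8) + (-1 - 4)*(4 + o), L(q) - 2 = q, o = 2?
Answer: I*√30 ≈ 5.4772*I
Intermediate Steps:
L(q) = 2 + q
H(C, K) = 2*C
A = -30 (A = 0*(-8) + (-1 - 4)*(4 + 2) = 0 - 5*6 = 0 - 30 = -30)
√(H(L(V), 23) + A) = √(2*(2 - 2) - 30) = √(2*0 - 30) = √(0 - 30) = √(-30) = I*√30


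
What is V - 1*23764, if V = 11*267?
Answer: -20827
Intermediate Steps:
V = 2937
V - 1*23764 = 2937 - 1*23764 = 2937 - 23764 = -20827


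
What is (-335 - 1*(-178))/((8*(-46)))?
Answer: 157/368 ≈ 0.42663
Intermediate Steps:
(-335 - 1*(-178))/((8*(-46))) = (-335 + 178)/(-368) = -157*(-1/368) = 157/368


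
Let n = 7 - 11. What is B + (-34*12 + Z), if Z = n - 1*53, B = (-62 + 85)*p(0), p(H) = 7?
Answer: -304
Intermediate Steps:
n = -4
B = 161 (B = (-62 + 85)*7 = 23*7 = 161)
Z = -57 (Z = -4 - 1*53 = -4 - 53 = -57)
B + (-34*12 + Z) = 161 + (-34*12 - 57) = 161 + (-408 - 57) = 161 - 465 = -304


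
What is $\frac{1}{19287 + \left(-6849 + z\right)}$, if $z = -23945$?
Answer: $- \frac{1}{11507} \approx -8.6904 \cdot 10^{-5}$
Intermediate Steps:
$\frac{1}{19287 + \left(-6849 + z\right)} = \frac{1}{19287 - 30794} = \frac{1}{-11507} = - \frac{1}{11507}$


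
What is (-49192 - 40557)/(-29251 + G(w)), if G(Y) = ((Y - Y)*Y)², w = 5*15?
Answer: 89749/29251 ≈ 3.0682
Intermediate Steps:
w = 75
G(Y) = 0 (G(Y) = (0*Y)² = 0² = 0)
(-49192 - 40557)/(-29251 + G(w)) = (-49192 - 40557)/(-29251 + 0) = -89749/(-29251) = -89749*(-1/29251) = 89749/29251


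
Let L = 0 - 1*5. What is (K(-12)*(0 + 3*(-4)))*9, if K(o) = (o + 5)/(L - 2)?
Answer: -108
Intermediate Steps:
L = -5 (L = 0 - 5 = -5)
K(o) = -5/7 - o/7 (K(o) = (o + 5)/(-5 - 2) = (5 + o)/(-7) = (5 + o)*(-⅐) = -5/7 - o/7)
(K(-12)*(0 + 3*(-4)))*9 = ((-5/7 - ⅐*(-12))*(0 + 3*(-4)))*9 = ((-5/7 + 12/7)*(0 - 12))*9 = (1*(-12))*9 = -12*9 = -108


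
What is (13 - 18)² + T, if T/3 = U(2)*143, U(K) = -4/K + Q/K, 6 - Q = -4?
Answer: 1312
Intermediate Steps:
Q = 10 (Q = 6 - 1*(-4) = 6 + 4 = 10)
U(K) = 6/K (U(K) = -4/K + 10/K = 6/K)
T = 1287 (T = 3*((6/2)*143) = 3*((6*(½))*143) = 3*(3*143) = 3*429 = 1287)
(13 - 18)² + T = (13 - 18)² + 1287 = (-5)² + 1287 = 25 + 1287 = 1312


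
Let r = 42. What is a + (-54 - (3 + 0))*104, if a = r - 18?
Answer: -5904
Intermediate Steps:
a = 24 (a = 42 - 18 = 24)
a + (-54 - (3 + 0))*104 = 24 + (-54 - (3 + 0))*104 = 24 + (-54 - 3)*104 = 24 - 57*104 = 24 - 5928 = -5904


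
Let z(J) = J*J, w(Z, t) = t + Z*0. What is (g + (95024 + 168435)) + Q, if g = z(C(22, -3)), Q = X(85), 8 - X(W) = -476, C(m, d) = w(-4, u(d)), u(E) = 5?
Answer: 263968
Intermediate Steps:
w(Z, t) = t (w(Z, t) = t + 0 = t)
C(m, d) = 5
X(W) = 484 (X(W) = 8 - 1*(-476) = 8 + 476 = 484)
Q = 484
z(J) = J²
g = 25 (g = 5² = 25)
(g + (95024 + 168435)) + Q = (25 + (95024 + 168435)) + 484 = (25 + 263459) + 484 = 263484 + 484 = 263968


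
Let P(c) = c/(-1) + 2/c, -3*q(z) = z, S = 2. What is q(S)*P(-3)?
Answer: -14/9 ≈ -1.5556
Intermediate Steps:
q(z) = -z/3
P(c) = -c + 2/c (P(c) = c*(-1) + 2/c = -c + 2/c)
q(S)*P(-3) = (-⅓*2)*(-1*(-3) + 2/(-3)) = -2*(3 + 2*(-⅓))/3 = -2*(3 - ⅔)/3 = -⅔*7/3 = -14/9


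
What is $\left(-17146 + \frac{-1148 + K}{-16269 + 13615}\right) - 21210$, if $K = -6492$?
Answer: $- \frac{50894592}{1327} \approx -38353.0$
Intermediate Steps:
$\left(-17146 + \frac{-1148 + K}{-16269 + 13615}\right) - 21210 = \left(-17146 + \frac{-1148 - 6492}{-16269 + 13615}\right) - 21210 = \left(-17146 - \frac{7640}{-2654}\right) - 21210 = \left(-17146 - - \frac{3820}{1327}\right) - 21210 = \left(-17146 + \frac{3820}{1327}\right) - 21210 = - \frac{22748922}{1327} - 21210 = - \frac{50894592}{1327}$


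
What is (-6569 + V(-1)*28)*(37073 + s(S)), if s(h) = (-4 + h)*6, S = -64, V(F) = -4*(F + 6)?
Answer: -261384785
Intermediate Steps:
V(F) = -24 - 4*F (V(F) = -4*(6 + F) = -24 - 4*F)
s(h) = -24 + 6*h
(-6569 + V(-1)*28)*(37073 + s(S)) = (-6569 + (-24 - 4*(-1))*28)*(37073 + (-24 + 6*(-64))) = (-6569 + (-24 + 4)*28)*(37073 + (-24 - 384)) = (-6569 - 20*28)*(37073 - 408) = (-6569 - 560)*36665 = -7129*36665 = -261384785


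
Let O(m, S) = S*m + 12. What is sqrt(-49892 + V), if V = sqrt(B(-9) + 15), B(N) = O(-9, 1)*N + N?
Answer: sqrt(-49892 + I*sqrt(21)) ≈ 0.01 + 223.37*I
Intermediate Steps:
O(m, S) = 12 + S*m
B(N) = 4*N (B(N) = (12 + 1*(-9))*N + N = (12 - 9)*N + N = 3*N + N = 4*N)
V = I*sqrt(21) (V = sqrt(4*(-9) + 15) = sqrt(-36 + 15) = sqrt(-21) = I*sqrt(21) ≈ 4.5826*I)
sqrt(-49892 + V) = sqrt(-49892 + I*sqrt(21))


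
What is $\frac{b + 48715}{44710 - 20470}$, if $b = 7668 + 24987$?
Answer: $\frac{8137}{2424} \approx 3.3568$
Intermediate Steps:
$b = 32655$
$\frac{b + 48715}{44710 - 20470} = \frac{32655 + 48715}{44710 - 20470} = \frac{81370}{24240} = 81370 \cdot \frac{1}{24240} = \frac{8137}{2424}$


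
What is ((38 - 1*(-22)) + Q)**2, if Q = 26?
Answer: 7396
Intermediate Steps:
((38 - 1*(-22)) + Q)**2 = ((38 - 1*(-22)) + 26)**2 = ((38 + 22) + 26)**2 = (60 + 26)**2 = 86**2 = 7396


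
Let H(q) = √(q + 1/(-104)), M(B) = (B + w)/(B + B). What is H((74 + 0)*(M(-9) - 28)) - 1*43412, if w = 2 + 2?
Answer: -43412 + I*√49924186/156 ≈ -43412.0 + 45.293*I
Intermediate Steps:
w = 4
M(B) = (4 + B)/(2*B) (M(B) = (B + 4)/(B + B) = (4 + B)/((2*B)) = (4 + B)*(1/(2*B)) = (4 + B)/(2*B))
H(q) = √(-1/104 + q) (H(q) = √(q - 1/104) = √(-1/104 + q))
H((74 + 0)*(M(-9) - 28)) - 1*43412 = √(-26 + 2704*((74 + 0)*((½)*(4 - 9)/(-9) - 28)))/52 - 1*43412 = √(-26 + 2704*(74*((½)*(-⅑)*(-5) - 28)))/52 - 43412 = √(-26 + 2704*(74*(5/18 - 28)))/52 - 43412 = √(-26 + 2704*(74*(-499/18)))/52 - 43412 = √(-26 + 2704*(-18463/9))/52 - 43412 = √(-26 - 49923952/9)/52 - 43412 = √(-49924186/9)/52 - 43412 = (I*√49924186/3)/52 - 43412 = I*√49924186/156 - 43412 = -43412 + I*√49924186/156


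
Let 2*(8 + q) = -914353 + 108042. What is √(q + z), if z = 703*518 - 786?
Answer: I*√159182/2 ≈ 199.49*I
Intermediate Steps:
z = 363368 (z = 364154 - 786 = 363368)
q = -806327/2 (q = -8 + (-914353 + 108042)/2 = -8 + (½)*(-806311) = -8 - 806311/2 = -806327/2 ≈ -4.0316e+5)
√(q + z) = √(-806327/2 + 363368) = √(-79591/2) = I*√159182/2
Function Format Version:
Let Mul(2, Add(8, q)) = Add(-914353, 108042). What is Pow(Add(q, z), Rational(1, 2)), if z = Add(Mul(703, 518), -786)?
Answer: Mul(Rational(1, 2), I, Pow(159182, Rational(1, 2))) ≈ Mul(199.49, I)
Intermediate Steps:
z = 363368 (z = Add(364154, -786) = 363368)
q = Rational(-806327, 2) (q = Add(-8, Mul(Rational(1, 2), Add(-914353, 108042))) = Add(-8, Mul(Rational(1, 2), -806311)) = Add(-8, Rational(-806311, 2)) = Rational(-806327, 2) ≈ -4.0316e+5)
Pow(Add(q, z), Rational(1, 2)) = Pow(Add(Rational(-806327, 2), 363368), Rational(1, 2)) = Pow(Rational(-79591, 2), Rational(1, 2)) = Mul(Rational(1, 2), I, Pow(159182, Rational(1, 2)))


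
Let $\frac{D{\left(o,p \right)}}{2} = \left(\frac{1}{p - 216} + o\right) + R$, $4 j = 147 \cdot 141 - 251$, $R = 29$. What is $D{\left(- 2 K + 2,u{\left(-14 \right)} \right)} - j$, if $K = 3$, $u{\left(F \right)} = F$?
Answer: $- \frac{582936}{115} \approx -5069.0$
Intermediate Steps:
$j = 5119$ ($j = \frac{147 \cdot 141 - 251}{4} = \frac{20727 - 251}{4} = \frac{1}{4} \cdot 20476 = 5119$)
$D{\left(o,p \right)} = 58 + 2 o + \frac{2}{-216 + p}$ ($D{\left(o,p \right)} = 2 \left(\left(\frac{1}{p - 216} + o\right) + 29\right) = 2 \left(\left(\frac{1}{-216 + p} + o\right) + 29\right) = 2 \left(\left(o + \frac{1}{-216 + p}\right) + 29\right) = 2 \left(29 + o + \frac{1}{-216 + p}\right) = 58 + 2 o + \frac{2}{-216 + p}$)
$D{\left(- 2 K + 2,u{\left(-14 \right)} \right)} - j = \frac{2 \left(-6263 - 216 \left(\left(-2\right) 3 + 2\right) + 29 \left(-14\right) + \left(\left(-2\right) 3 + 2\right) \left(-14\right)\right)}{-216 - 14} - 5119 = \frac{2 \left(-6263 - 216 \left(-6 + 2\right) - 406 + \left(-6 + 2\right) \left(-14\right)\right)}{-230} - 5119 = 2 \left(- \frac{1}{230}\right) \left(-6263 - -864 - 406 - -56\right) - 5119 = 2 \left(- \frac{1}{230}\right) \left(-6263 + 864 - 406 + 56\right) - 5119 = 2 \left(- \frac{1}{230}\right) \left(-5749\right) - 5119 = \frac{5749}{115} - 5119 = - \frac{582936}{115}$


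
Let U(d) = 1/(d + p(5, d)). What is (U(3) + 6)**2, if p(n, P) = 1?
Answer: 625/16 ≈ 39.063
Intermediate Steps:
U(d) = 1/(1 + d) (U(d) = 1/(d + 1) = 1/(1 + d))
(U(3) + 6)**2 = (1/(1 + 3) + 6)**2 = (1/4 + 6)**2 = (25/4)**2 = 625/16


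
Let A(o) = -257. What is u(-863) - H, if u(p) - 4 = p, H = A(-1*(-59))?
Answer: -602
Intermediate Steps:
H = -257
u(p) = 4 + p
u(-863) - H = (4 - 863) - 1*(-257) = -859 + 257 = -602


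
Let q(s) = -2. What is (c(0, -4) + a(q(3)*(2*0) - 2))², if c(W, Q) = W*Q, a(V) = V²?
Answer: 16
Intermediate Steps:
c(W, Q) = Q*W
(c(0, -4) + a(q(3)*(2*0) - 2))² = (-4*0 + (-4*0 - 2)²)² = (0 + (-2*0 - 2)²)² = (0 + (0 - 2)²)² = (0 + (-2)²)² = (0 + 4)² = 4² = 16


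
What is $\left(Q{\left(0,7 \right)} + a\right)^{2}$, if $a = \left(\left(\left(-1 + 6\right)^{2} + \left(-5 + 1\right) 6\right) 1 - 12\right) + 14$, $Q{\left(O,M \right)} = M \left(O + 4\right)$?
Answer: $961$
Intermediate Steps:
$Q{\left(O,M \right)} = M \left(4 + O\right)$
$a = 3$ ($a = \left(\left(5^{2} - 24\right) 1 - 12\right) + 14 = \left(\left(25 - 24\right) 1 - 12\right) + 14 = \left(1 \cdot 1 - 12\right) + 14 = \left(1 - 12\right) + 14 = -11 + 14 = 3$)
$\left(Q{\left(0,7 \right)} + a\right)^{2} = \left(7 \left(4 + 0\right) + 3\right)^{2} = \left(7 \cdot 4 + 3\right)^{2} = \left(28 + 3\right)^{2} = 31^{2} = 961$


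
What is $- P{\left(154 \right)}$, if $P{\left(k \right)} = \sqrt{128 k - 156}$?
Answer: $- 2 \sqrt{4889} \approx -139.84$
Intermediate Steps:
$P{\left(k \right)} = \sqrt{-156 + 128 k}$
$- P{\left(154 \right)} = - 2 \sqrt{-39 + 32 \cdot 154} = - 2 \sqrt{-39 + 4928} = - 2 \sqrt{4889}$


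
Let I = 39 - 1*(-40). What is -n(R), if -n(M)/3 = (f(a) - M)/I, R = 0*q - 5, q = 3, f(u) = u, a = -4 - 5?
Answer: -12/79 ≈ -0.15190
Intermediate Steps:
a = -9
I = 79 (I = 39 + 40 = 79)
R = -5 (R = 0*3 - 5 = 0 - 5 = -5)
n(M) = 27/79 + 3*M/79 (n(M) = -3*(-9 - M)/79 = -3*(-9/79 - M/79) = 27/79 + 3*M/79)
-n(R) = -(27/79 + (3/79)*(-5)) = -(27/79 - 15/79) = -1*12/79 = -12/79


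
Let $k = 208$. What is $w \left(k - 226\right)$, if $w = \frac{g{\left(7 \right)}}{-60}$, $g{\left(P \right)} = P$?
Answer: $\frac{21}{10} \approx 2.1$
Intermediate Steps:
$w = - \frac{7}{60}$ ($w = \frac{7}{-60} = 7 \left(- \frac{1}{60}\right) = - \frac{7}{60} \approx -0.11667$)
$w \left(k - 226\right) = - \frac{7 \left(208 - 226\right)}{60} = \left(- \frac{7}{60}\right) \left(-18\right) = \frac{21}{10}$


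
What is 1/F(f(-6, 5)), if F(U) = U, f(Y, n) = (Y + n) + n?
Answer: ¼ ≈ 0.25000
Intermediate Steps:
f(Y, n) = Y + 2*n
1/F(f(-6, 5)) = 1/(-6 + 2*5) = 1/(-6 + 10) = 1/4 = ¼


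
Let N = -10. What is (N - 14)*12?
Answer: -288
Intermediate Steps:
(N - 14)*12 = (-10 - 14)*12 = -24*12 = -288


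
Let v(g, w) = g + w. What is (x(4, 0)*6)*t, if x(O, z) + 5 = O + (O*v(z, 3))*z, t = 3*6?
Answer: -108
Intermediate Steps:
t = 18
x(O, z) = -5 + O + O*z*(3 + z) (x(O, z) = -5 + (O + (O*(z + 3))*z) = -5 + (O + (O*(3 + z))*z) = -5 + (O + O*z*(3 + z)) = -5 + O + O*z*(3 + z))
(x(4, 0)*6)*t = ((-5 + 4 + 4*0*(3 + 0))*6)*18 = ((-5 + 4 + 4*0*3)*6)*18 = ((-5 + 4 + 0)*6)*18 = -1*6*18 = -6*18 = -108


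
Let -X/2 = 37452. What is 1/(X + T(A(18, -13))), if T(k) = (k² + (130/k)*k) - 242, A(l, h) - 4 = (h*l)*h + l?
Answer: 1/9313080 ≈ 1.0738e-7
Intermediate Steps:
X = -74904 (X = -2*37452 = -74904)
A(l, h) = 4 + l + l*h² (A(l, h) = 4 + ((h*l)*h + l) = 4 + (l*h² + l) = 4 + (l + l*h²) = 4 + l + l*h²)
T(k) = -112 + k² (T(k) = (k² + 130) - 242 = (130 + k²) - 242 = -112 + k²)
1/(X + T(A(18, -13))) = 1/(-74904 + (-112 + (4 + 18 + 18*(-13)²)²)) = 1/(-74904 + (-112 + (4 + 18 + 18*169)²)) = 1/(-74904 + (-112 + (4 + 18 + 3042)²)) = 1/(-74904 + (-112 + 3064²)) = 1/(-74904 + (-112 + 9388096)) = 1/(-74904 + 9387984) = 1/9313080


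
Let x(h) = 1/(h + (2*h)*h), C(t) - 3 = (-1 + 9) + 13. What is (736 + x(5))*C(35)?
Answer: 971544/55 ≈ 17664.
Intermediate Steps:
C(t) = 24 (C(t) = 3 + ((-1 + 9) + 13) = 3 + (8 + 13) = 3 + 21 = 24)
x(h) = 1/(h + 2*h**2)
(736 + x(5))*C(35) = (736 + 1/(5*(1 + 2*5)))*24 = (736 + 1/(5*(1 + 10)))*24 = (736 + (1/5)/11)*24 = (736 + (1/5)*(1/11))*24 = (736 + 1/55)*24 = (40481/55)*24 = 971544/55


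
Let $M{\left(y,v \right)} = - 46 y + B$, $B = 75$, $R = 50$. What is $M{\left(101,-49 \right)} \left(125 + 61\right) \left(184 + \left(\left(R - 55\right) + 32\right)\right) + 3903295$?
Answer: $-175490171$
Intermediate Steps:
$M{\left(y,v \right)} = 75 - 46 y$ ($M{\left(y,v \right)} = - 46 y + 75 = 75 - 46 y$)
$M{\left(101,-49 \right)} \left(125 + 61\right) \left(184 + \left(\left(R - 55\right) + 32\right)\right) + 3903295 = \left(75 - 4646\right) \left(125 + 61\right) \left(184 + \left(\left(50 - 55\right) + 32\right)\right) + 3903295 = \left(75 - 4646\right) 186 \left(184 + \left(-5 + 32\right)\right) + 3903295 = - 4571 \cdot 186 \left(184 + 27\right) + 3903295 = - 4571 \cdot 186 \cdot 211 + 3903295 = \left(-4571\right) 39246 + 3903295 = -179393466 + 3903295 = -175490171$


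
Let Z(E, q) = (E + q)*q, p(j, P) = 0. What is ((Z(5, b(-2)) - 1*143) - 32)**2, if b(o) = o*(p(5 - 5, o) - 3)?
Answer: 11881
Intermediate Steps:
b(o) = -3*o (b(o) = o*(0 - 3) = o*(-3) = -3*o)
Z(E, q) = q*(E + q)
((Z(5, b(-2)) - 1*143) - 32)**2 = (((-3*(-2))*(5 - 3*(-2)) - 1*143) - 32)**2 = ((6*(5 + 6) - 143) - 32)**2 = ((6*11 - 143) - 32)**2 = ((66 - 143) - 32)**2 = (-77 - 32)**2 = (-109)**2 = 11881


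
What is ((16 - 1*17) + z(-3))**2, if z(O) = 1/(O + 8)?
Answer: 16/25 ≈ 0.64000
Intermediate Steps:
z(O) = 1/(8 + O)
((16 - 1*17) + z(-3))**2 = ((16 - 1*17) + 1/(8 - 3))**2 = ((16 - 17) + 1/5)**2 = (-1 + 1/5)**2 = (-4/5)**2 = 16/25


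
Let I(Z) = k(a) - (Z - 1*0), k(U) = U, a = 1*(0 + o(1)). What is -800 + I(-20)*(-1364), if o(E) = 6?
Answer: -36264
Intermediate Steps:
a = 6 (a = 1*(0 + 6) = 1*6 = 6)
I(Z) = 6 - Z (I(Z) = 6 - (Z - 1*0) = 6 - (Z + 0) = 6 - Z)
-800 + I(-20)*(-1364) = -800 + (6 - 1*(-20))*(-1364) = -800 + (6 + 20)*(-1364) = -800 + 26*(-1364) = -800 - 35464 = -36264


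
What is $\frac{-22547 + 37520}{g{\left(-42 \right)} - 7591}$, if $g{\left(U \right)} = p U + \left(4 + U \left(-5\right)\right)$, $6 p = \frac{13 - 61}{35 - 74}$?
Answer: $- \frac{194649}{96013} \approx -2.0273$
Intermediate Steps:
$p = \frac{8}{39}$ ($p = \frac{\left(13 - 61\right) \frac{1}{35 - 74}}{6} = \frac{\left(-48\right) \frac{1}{-39}}{6} = \frac{\left(-48\right) \left(- \frac{1}{39}\right)}{6} = \frac{1}{6} \cdot \frac{16}{13} = \frac{8}{39} \approx 0.20513$)
$g{\left(U \right)} = 4 - \frac{187 U}{39}$ ($g{\left(U \right)} = \frac{8 U}{39} + \left(4 + U \left(-5\right)\right) = \frac{8 U}{39} - \left(-4 + 5 U\right) = 4 - \frac{187 U}{39}$)
$\frac{-22547 + 37520}{g{\left(-42 \right)} - 7591} = \frac{-22547 + 37520}{\left(4 - - \frac{2618}{13}\right) - 7591} = \frac{14973}{\left(4 + \frac{2618}{13}\right) - 7591} = \frac{14973}{\frac{2670}{13} - 7591} = \frac{14973}{- \frac{96013}{13}} = 14973 \left(- \frac{13}{96013}\right) = - \frac{194649}{96013}$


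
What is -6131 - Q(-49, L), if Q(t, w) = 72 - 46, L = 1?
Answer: -6157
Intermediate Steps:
Q(t, w) = 26
-6131 - Q(-49, L) = -6131 - 1*26 = -6131 - 26 = -6157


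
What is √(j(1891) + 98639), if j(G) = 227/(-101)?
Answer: 2*√251548378/101 ≈ 314.06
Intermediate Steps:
j(G) = -227/101 (j(G) = 227*(-1/101) = -227/101)
√(j(1891) + 98639) = √(-227/101 + 98639) = √(9962312/101) = 2*√251548378/101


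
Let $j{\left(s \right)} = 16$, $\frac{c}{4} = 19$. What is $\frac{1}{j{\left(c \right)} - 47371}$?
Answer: $- \frac{1}{47355} \approx -2.1117 \cdot 10^{-5}$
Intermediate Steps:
$c = 76$ ($c = 4 \cdot 19 = 76$)
$\frac{1}{j{\left(c \right)} - 47371} = \frac{1}{16 - 47371} = \frac{1}{-47355} = - \frac{1}{47355}$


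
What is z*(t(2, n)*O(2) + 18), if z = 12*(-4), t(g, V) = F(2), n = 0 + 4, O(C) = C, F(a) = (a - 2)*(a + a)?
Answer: -864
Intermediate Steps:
F(a) = 2*a*(-2 + a) (F(a) = (-2 + a)*(2*a) = 2*a*(-2 + a))
n = 4
t(g, V) = 0 (t(g, V) = 2*2*(-2 + 2) = 2*2*0 = 0)
z = -48
z*(t(2, n)*O(2) + 18) = -48*(0*2 + 18) = -48*(0 + 18) = -48*18 = -864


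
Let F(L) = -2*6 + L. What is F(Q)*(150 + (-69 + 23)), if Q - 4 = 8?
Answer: 0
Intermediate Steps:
Q = 12 (Q = 4 + 8 = 12)
F(L) = -12 + L
F(Q)*(150 + (-69 + 23)) = (-12 + 12)*(150 + (-69 + 23)) = 0*(150 - 46) = 0*104 = 0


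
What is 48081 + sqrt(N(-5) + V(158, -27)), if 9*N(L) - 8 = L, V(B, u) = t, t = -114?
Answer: 48081 + I*sqrt(1023)/3 ≈ 48081.0 + 10.661*I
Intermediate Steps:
V(B, u) = -114
N(L) = 8/9 + L/9
48081 + sqrt(N(-5) + V(158, -27)) = 48081 + sqrt((8/9 + (1/9)*(-5)) - 114) = 48081 + sqrt((8/9 - 5/9) - 114) = 48081 + sqrt(1/3 - 114) = 48081 + sqrt(-341/3) = 48081 + I*sqrt(1023)/3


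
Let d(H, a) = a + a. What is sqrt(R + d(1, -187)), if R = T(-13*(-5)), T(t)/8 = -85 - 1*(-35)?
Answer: 3*I*sqrt(86) ≈ 27.821*I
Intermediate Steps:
d(H, a) = 2*a
T(t) = -400 (T(t) = 8*(-85 - 1*(-35)) = 8*(-85 + 35) = 8*(-50) = -400)
R = -400
sqrt(R + d(1, -187)) = sqrt(-400 + 2*(-187)) = sqrt(-400 - 374) = sqrt(-774) = 3*I*sqrt(86)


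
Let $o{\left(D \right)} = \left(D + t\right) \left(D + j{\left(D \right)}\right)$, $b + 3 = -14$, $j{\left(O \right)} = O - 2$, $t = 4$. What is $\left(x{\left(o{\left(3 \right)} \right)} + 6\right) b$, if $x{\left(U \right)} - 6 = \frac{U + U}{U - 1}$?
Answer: $- \frac{6460}{27} \approx -239.26$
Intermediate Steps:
$j{\left(O \right)} = -2 + O$ ($j{\left(O \right)} = O - 2 = -2 + O$)
$b = -17$ ($b = -3 - 14 = -17$)
$o{\left(D \right)} = \left(-2 + 2 D\right) \left(4 + D\right)$ ($o{\left(D \right)} = \left(D + 4\right) \left(D + \left(-2 + D\right)\right) = \left(4 + D\right) \left(-2 + 2 D\right) = \left(-2 + 2 D\right) \left(4 + D\right)$)
$x{\left(U \right)} = 6 + \frac{2 U}{-1 + U}$ ($x{\left(U \right)} = 6 + \frac{U + U}{U - 1} = 6 + \frac{2 U}{-1 + U}$)
$\left(x{\left(o{\left(3 \right)} \right)} + 6\right) b = \left(\frac{2 \left(-3 + 4 \left(-8 + 2 \cdot 3^{2} + 6 \cdot 3\right)\right)}{-1 + \left(-8 + 2 \cdot 3^{2} + 6 \cdot 3\right)} + 6\right) \left(-17\right) = \left(\frac{2 \left(-3 + 4 \left(-8 + 2 \cdot 9 + 18\right)\right)}{-1 + \left(-8 + 2 \cdot 9 + 18\right)} + 6\right) \left(-17\right) = \left(\frac{2 \left(-3 + 4 \left(-8 + 18 + 18\right)\right)}{-1 + \left(-8 + 18 + 18\right)} + 6\right) \left(-17\right) = \left(\frac{2 \left(-3 + 4 \cdot 28\right)}{-1 + 28} + 6\right) \left(-17\right) = \left(\frac{2 \left(-3 + 112\right)}{27} + 6\right) \left(-17\right) = \left(2 \cdot \frac{1}{27} \cdot 109 + 6\right) \left(-17\right) = \left(\frac{218}{27} + 6\right) \left(-17\right) = \frac{380}{27} \left(-17\right) = - \frac{6460}{27}$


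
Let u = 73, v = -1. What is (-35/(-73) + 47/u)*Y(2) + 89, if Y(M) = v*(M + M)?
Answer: 6169/73 ≈ 84.507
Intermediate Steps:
Y(M) = -2*M (Y(M) = -(M + M) = -2*M)
(-35/(-73) + 47/u)*Y(2) + 89 = (-35/(-73) + 47/73)*(-2*2) + 89 = (-35*(-1/73) + 47*(1/73))*(-4) + 89 = (35/73 + 47/73)*(-4) + 89 = (82/73)*(-4) + 89 = -328/73 + 89 = 6169/73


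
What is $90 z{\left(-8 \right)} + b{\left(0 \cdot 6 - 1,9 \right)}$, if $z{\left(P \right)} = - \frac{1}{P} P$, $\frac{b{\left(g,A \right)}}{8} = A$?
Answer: $-18$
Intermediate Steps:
$b{\left(g,A \right)} = 8 A$
$z{\left(P \right)} = -1$
$90 z{\left(-8 \right)} + b{\left(0 \cdot 6 - 1,9 \right)} = 90 \left(-1\right) + 8 \cdot 9 = -90 + 72 = -18$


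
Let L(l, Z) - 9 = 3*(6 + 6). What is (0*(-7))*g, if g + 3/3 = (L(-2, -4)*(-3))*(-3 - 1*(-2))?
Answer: 0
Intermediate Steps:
L(l, Z) = 45 (L(l, Z) = 9 + 3*(6 + 6) = 9 + 3*12 = 9 + 36 = 45)
g = 134 (g = -1 + (45*(-3))*(-3 - 1*(-2)) = -1 - 135*(-3 + 2) = -1 - 135*(-1) = -1 + 135 = 134)
(0*(-7))*g = (0*(-7))*134 = 0*134 = 0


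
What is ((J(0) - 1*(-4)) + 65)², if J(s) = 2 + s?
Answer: 5041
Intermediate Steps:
((J(0) - 1*(-4)) + 65)² = (((2 + 0) - 1*(-4)) + 65)² = ((2 + 4) + 65)² = (6 + 65)² = 71² = 5041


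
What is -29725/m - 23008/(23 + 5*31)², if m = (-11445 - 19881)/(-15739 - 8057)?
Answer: -933831572542/41355541 ≈ -22581.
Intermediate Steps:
m = 5221/3966 (m = -31326/(-23796) = -31326*(-1/23796) = 5221/3966 ≈ 1.3164)
-29725/m - 23008/(23 + 5*31)² = -29725/5221/3966 - 23008/(23 + 5*31)² = -29725*3966/5221 - 23008/(23 + 155)² = -117889350/5221 - 23008/(178²) = -117889350/5221 - 23008/31684 = -117889350/5221 - 23008*1/31684 = -117889350/5221 - 5752/7921 = -933831572542/41355541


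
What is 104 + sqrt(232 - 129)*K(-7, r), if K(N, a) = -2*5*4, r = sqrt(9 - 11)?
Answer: 104 - 40*sqrt(103) ≈ -301.96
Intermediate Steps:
r = I*sqrt(2) (r = sqrt(-2) = I*sqrt(2) ≈ 1.4142*I)
K(N, a) = -40 (K(N, a) = -10*4 = -40)
104 + sqrt(232 - 129)*K(-7, r) = 104 + sqrt(232 - 129)*(-40) = 104 + sqrt(103)*(-40) = 104 - 40*sqrt(103)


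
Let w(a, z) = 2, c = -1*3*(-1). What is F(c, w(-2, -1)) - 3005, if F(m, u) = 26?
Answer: -2979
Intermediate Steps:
c = 3 (c = -3*(-1) = 3)
F(c, w(-2, -1)) - 3005 = 26 - 3005 = -2979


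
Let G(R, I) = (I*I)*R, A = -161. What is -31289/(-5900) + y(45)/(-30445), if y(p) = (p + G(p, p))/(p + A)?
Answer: 5551938059/1041827900 ≈ 5.3290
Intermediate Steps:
G(R, I) = R*I² (G(R, I) = I²*R = R*I²)
y(p) = (p + p³)/(-161 + p) (y(p) = (p + p*p²)/(p - 161) = (p + p³)/(-161 + p))
-31289/(-5900) + y(45)/(-30445) = -31289/(-5900) + ((45 + 45³)/(-161 + 45))/(-30445) = -31289*(-1/5900) + ((45 + 91125)/(-116))*(-1/30445) = 31289/5900 - 1/116*91170*(-1/30445) = 31289/5900 - 45585/58*(-1/30445) = 31289/5900 + 9117/353162 = 5551938059/1041827900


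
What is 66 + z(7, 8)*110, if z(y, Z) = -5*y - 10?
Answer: -4884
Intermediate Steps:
z(y, Z) = -10 - 5*y
66 + z(7, 8)*110 = 66 + (-10 - 5*7)*110 = 66 + (-10 - 35)*110 = 66 - 45*110 = 66 - 4950 = -4884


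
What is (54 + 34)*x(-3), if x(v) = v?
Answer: -264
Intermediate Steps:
(54 + 34)*x(-3) = (54 + 34)*(-3) = 88*(-3) = -264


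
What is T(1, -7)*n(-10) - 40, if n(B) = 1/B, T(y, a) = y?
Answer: -401/10 ≈ -40.100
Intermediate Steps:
T(1, -7)*n(-10) - 40 = 1/(-10) - 40 = 1*(-1/10) - 40 = -1/10 - 40 = -401/10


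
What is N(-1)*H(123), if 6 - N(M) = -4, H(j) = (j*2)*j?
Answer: 302580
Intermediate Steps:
H(j) = 2*j² (H(j) = (2*j)*j = 2*j²)
N(M) = 10 (N(M) = 6 - 1*(-4) = 6 + 4 = 10)
N(-1)*H(123) = 10*(2*123²) = 10*(2*15129) = 10*30258 = 302580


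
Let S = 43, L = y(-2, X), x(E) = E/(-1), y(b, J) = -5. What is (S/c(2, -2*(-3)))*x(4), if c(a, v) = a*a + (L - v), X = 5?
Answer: 172/7 ≈ 24.571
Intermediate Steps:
x(E) = -E (x(E) = E*(-1) = -E)
L = -5
c(a, v) = -5 + a**2 - v (c(a, v) = a*a + (-5 - v) = a**2 + (-5 - v) = -5 + a**2 - v)
(S/c(2, -2*(-3)))*x(4) = (43/(-5 + 2**2 - (-2)*(-3)))*(-1*4) = (43/(-5 + 4 - 1*6))*(-4) = (43/(-5 + 4 - 6))*(-4) = (43/(-7))*(-4) = (43*(-1/7))*(-4) = -43/7*(-4) = 172/7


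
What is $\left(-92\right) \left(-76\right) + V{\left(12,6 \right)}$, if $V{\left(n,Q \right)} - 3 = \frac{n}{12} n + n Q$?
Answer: $7079$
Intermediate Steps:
$V{\left(n,Q \right)} = 3 + \frac{n^{2}}{12} + Q n$ ($V{\left(n,Q \right)} = 3 + \left(\frac{n}{12} n + n Q\right) = 3 + \left(n \frac{1}{12} n + Q n\right) = 3 + \left(\frac{n}{12} n + Q n\right) = 3 + \left(\frac{n^{2}}{12} + Q n\right) = 3 + \frac{n^{2}}{12} + Q n$)
$\left(-92\right) \left(-76\right) + V{\left(12,6 \right)} = \left(-92\right) \left(-76\right) + \left(3 + \frac{12^{2}}{12} + 6 \cdot 12\right) = 6992 + \left(3 + \frac{1}{12} \cdot 144 + 72\right) = 6992 + \left(3 + 12 + 72\right) = 6992 + 87 = 7079$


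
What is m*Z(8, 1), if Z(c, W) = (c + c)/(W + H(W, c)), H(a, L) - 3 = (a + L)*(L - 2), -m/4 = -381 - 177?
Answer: 17856/29 ≈ 615.72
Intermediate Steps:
m = 2232 (m = -4*(-381 - 177) = -4*(-558) = 2232)
H(a, L) = 3 + (-2 + L)*(L + a) (H(a, L) = 3 + (a + L)*(L - 2) = 3 + (L + a)*(-2 + L) = 3 + (-2 + L)*(L + a))
Z(c, W) = 2*c/(3 + c**2 - W - 2*c + W*c) (Z(c, W) = (c + c)/(W + (3 + c**2 - 2*c - 2*W + c*W)) = (2*c)/(W + (3 + c**2 - 2*c - 2*W + W*c)) = (2*c)/(W + (3 + c**2 - 2*W - 2*c + W*c)) = (2*c)/(3 + c**2 - W - 2*c + W*c) = 2*c/(3 + c**2 - W - 2*c + W*c))
m*Z(8, 1) = 2232*(2*8/(3 + 8**2 - 1*1 - 2*8 + 1*8)) = 2232*(2*8/(3 + 64 - 1 - 16 + 8)) = 2232*(2*8/58) = 2232*(2*8*(1/58)) = 2232*(8/29) = 17856/29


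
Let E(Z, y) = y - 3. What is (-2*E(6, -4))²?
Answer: 196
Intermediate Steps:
E(Z, y) = -3 + y
(-2*E(6, -4))² = (-2*(-3 - 4))² = (-2*(-7))² = 14² = 196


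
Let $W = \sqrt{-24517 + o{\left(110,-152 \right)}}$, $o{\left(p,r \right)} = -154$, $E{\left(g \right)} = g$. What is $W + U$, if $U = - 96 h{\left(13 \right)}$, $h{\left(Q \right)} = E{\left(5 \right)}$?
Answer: $-480 + i \sqrt{24671} \approx -480.0 + 157.07 i$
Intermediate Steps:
$h{\left(Q \right)} = 5$
$U = -480$ ($U = \left(-96\right) 5 = -480$)
$W = i \sqrt{24671}$ ($W = \sqrt{-24517 - 154} = \sqrt{-24671} = i \sqrt{24671} \approx 157.07 i$)
$W + U = i \sqrt{24671} - 480 = -480 + i \sqrt{24671}$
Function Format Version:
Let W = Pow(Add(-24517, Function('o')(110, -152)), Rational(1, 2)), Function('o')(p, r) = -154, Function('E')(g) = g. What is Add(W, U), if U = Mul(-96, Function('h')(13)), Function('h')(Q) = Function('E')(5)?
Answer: Add(-480, Mul(I, Pow(24671, Rational(1, 2)))) ≈ Add(-480.00, Mul(157.07, I))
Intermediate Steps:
Function('h')(Q) = 5
U = -480 (U = Mul(-96, 5) = -480)
W = Mul(I, Pow(24671, Rational(1, 2))) (W = Pow(Add(-24517, -154), Rational(1, 2)) = Pow(-24671, Rational(1, 2)) = Mul(I, Pow(24671, Rational(1, 2))) ≈ Mul(157.07, I))
Add(W, U) = Add(Mul(I, Pow(24671, Rational(1, 2))), -480) = Add(-480, Mul(I, Pow(24671, Rational(1, 2))))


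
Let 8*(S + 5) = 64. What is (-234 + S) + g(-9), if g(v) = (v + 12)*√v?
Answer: -231 + 9*I ≈ -231.0 + 9.0*I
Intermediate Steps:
S = 3 (S = -5 + (⅛)*64 = -5 + 8 = 3)
g(v) = √v*(12 + v) (g(v) = (12 + v)*√v = √v*(12 + v))
(-234 + S) + g(-9) = (-234 + 3) + √(-9)*(12 - 9) = -231 + (3*I)*3 = -231 + 9*I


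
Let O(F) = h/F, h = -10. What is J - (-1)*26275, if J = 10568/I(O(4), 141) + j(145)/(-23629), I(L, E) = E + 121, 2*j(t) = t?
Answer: 162912909727/6190798 ≈ 26315.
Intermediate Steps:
j(t) = t/2
O(F) = -10/F
I(L, E) = 121 + E
J = 249692277/6190798 (J = 10568/(121 + 141) + ((1/2)*145)/(-23629) = 10568/262 + (145/2)*(-1/23629) = 10568*(1/262) - 145/47258 = 5284/131 - 145/47258 = 249692277/6190798 ≈ 40.333)
J - (-1)*26275 = 249692277/6190798 - (-1)*26275 = 249692277/6190798 - 1*(-26275) = 249692277/6190798 + 26275 = 162912909727/6190798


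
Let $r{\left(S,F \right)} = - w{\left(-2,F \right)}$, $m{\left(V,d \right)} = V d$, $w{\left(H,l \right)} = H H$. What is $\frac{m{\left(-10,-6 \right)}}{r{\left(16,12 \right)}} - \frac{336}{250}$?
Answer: $- \frac{2043}{125} \approx -16.344$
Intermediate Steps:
$w{\left(H,l \right)} = H^{2}$
$r{\left(S,F \right)} = -4$ ($r{\left(S,F \right)} = - \left(-2\right)^{2} = \left(-1\right) 4 = -4$)
$\frac{m{\left(-10,-6 \right)}}{r{\left(16,12 \right)}} - \frac{336}{250} = \frac{\left(-10\right) \left(-6\right)}{-4} - \frac{336}{250} = 60 \left(- \frac{1}{4}\right) - \frac{168}{125} = -15 - \frac{168}{125} = - \frac{2043}{125}$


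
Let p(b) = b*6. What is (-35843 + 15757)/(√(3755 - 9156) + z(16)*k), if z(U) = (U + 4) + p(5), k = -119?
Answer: 119511700/35407901 + 20086*I*√5401/35407901 ≈ 3.3753 + 0.04169*I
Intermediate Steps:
p(b) = 6*b
z(U) = 34 + U (z(U) = (U + 4) + 6*5 = (4 + U) + 30 = 34 + U)
(-35843 + 15757)/(√(3755 - 9156) + z(16)*k) = (-35843 + 15757)/(√(3755 - 9156) + (34 + 16)*(-119)) = -20086/(√(-5401) + 50*(-119)) = -20086/(I*√5401 - 5950) = -20086/(-5950 + I*√5401)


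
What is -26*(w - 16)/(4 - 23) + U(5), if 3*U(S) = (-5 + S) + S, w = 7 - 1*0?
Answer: -607/57 ≈ -10.649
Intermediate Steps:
w = 7 (w = 7 + 0 = 7)
U(S) = -5/3 + 2*S/3 (U(S) = ((-5 + S) + S)/3 = (-5 + 2*S)/3 = -5/3 + 2*S/3)
-26*(w - 16)/(4 - 23) + U(5) = -26*(7 - 16)/(4 - 23) + (-5/3 + (⅔)*5) = -(-234)/(-19) + (-5/3 + 10/3) = -(-234)*(-1)/19 + 5/3 = -26*9/19 + 5/3 = -234/19 + 5/3 = -607/57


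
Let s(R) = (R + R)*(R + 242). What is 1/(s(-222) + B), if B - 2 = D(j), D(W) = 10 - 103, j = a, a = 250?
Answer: -1/8971 ≈ -0.00011147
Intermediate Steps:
j = 250
s(R) = 2*R*(242 + R) (s(R) = (2*R)*(242 + R) = 2*R*(242 + R))
D(W) = -93
B = -91 (B = 2 - 93 = -91)
1/(s(-222) + B) = 1/(2*(-222)*(242 - 222) - 91) = 1/(2*(-222)*20 - 91) = 1/(-8880 - 91) = 1/(-8971) = -1/8971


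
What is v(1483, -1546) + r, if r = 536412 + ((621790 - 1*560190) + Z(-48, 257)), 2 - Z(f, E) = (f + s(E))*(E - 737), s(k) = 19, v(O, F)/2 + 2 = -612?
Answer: 582866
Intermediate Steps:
v(O, F) = -1228 (v(O, F) = -4 + 2*(-612) = -4 - 1224 = -1228)
Z(f, E) = 2 - (-737 + E)*(19 + f) (Z(f, E) = 2 - (f + 19)*(E - 737) = 2 - (19 + f)*(-737 + E) = 2 - (-737 + E)*(19 + f))
r = 584094 (r = 536412 + ((621790 - 1*560190) + (14005 - 19*257 + 737*(-48) - 1*257*(-48))) = 536412 + ((621790 - 560190) + (14005 - 4883 - 35376 + 12336)) = 536412 + (61600 - 13918) = 536412 + 47682 = 584094)
v(1483, -1546) + r = -1228 + 584094 = 582866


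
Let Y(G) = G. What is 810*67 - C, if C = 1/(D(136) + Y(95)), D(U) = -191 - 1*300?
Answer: 21490921/396 ≈ 54270.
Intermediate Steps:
D(U) = -491 (D(U) = -191 - 300 = -491)
C = -1/396 (C = 1/(-491 + 95) = 1/(-396) = -1/396 ≈ -0.0025253)
810*67 - C = 810*67 - 1*(-1/396) = 54270 + 1/396 = 21490921/396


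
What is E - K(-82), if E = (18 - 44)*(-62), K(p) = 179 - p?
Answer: 1351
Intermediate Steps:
E = 1612 (E = -26*(-62) = 1612)
E - K(-82) = 1612 - (179 - 1*(-82)) = 1612 - (179 + 82) = 1612 - 1*261 = 1612 - 261 = 1351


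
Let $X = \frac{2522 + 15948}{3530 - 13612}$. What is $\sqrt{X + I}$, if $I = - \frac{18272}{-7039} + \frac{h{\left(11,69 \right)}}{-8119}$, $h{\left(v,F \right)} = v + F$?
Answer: $\frac{\sqrt{12413964010289820653}}{4057624511} \approx 0.86833$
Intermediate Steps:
$h{\left(v,F \right)} = F + v$
$X = - \frac{9235}{5041}$ ($X = \frac{18470}{-10082} = 18470 \left(- \frac{1}{10082}\right) = - \frac{9235}{5041} \approx -1.832$)
$I = \frac{147787248}{57149641}$ ($I = - \frac{18272}{-7039} + \frac{69 + 11}{-8119} = \left(-18272\right) \left(- \frac{1}{7039}\right) + 80 \left(- \frac{1}{8119}\right) = \frac{18272}{7039} - \frac{80}{8119} = \frac{147787248}{57149641} \approx 2.586$)
$\sqrt{X + I} = \sqrt{- \frac{9235}{5041} + \frac{147787248}{57149641}} = \sqrt{\frac{217218582533}{288091340281}} = \frac{\sqrt{12413964010289820653}}{4057624511}$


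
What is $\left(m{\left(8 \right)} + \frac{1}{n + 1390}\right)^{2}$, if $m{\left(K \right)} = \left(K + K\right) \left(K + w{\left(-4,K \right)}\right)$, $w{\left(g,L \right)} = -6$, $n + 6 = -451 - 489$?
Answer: $\frac{201895681}{197136} \approx 1024.1$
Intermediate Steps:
$n = -946$ ($n = -6 - 940 = -946$)
$m{\left(K \right)} = 2 K \left(-6 + K\right)$ ($m{\left(K \right)} = \left(K + K\right) \left(K - 6\right) = 2 K \left(-6 + K\right)$)
$\left(m{\left(8 \right)} + \frac{1}{n + 1390}\right)^{2} = \left(2 \cdot 8 \left(-6 + 8\right) + \frac{1}{-946 + 1390}\right)^{2} = \left(2 \cdot 8 \cdot 2 + \frac{1}{444}\right)^{2} = \left(32 + \frac{1}{444}\right)^{2} = \left(\frac{14209}{444}\right)^{2} = \frac{201895681}{197136}$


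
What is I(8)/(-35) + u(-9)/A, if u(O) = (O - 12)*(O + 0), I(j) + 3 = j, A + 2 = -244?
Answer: -523/574 ≈ -0.91115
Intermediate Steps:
A = -246 (A = -2 - 244 = -246)
I(j) = -3 + j
u(O) = O*(-12 + O) (u(O) = (-12 + O)*O = O*(-12 + O))
I(8)/(-35) + u(-9)/A = (-3 + 8)/(-35) - 9*(-12 - 9)/(-246) = 5*(-1/35) - 9*(-21)*(-1/246) = -⅐ + 189*(-1/246) = -⅐ - 63/82 = -523/574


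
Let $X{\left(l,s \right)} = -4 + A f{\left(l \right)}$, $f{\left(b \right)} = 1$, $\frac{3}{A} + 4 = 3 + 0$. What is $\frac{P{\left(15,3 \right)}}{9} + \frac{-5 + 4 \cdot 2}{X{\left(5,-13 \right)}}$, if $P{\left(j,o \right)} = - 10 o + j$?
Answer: $- \frac{44}{21} \approx -2.0952$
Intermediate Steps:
$A = -3$ ($A = \frac{3}{-4 + \left(3 + 0\right)} = \frac{3}{-4 + 3} = \frac{3}{-1} = 3 \left(-1\right) = -3$)
$X{\left(l,s \right)} = -7$ ($X{\left(l,s \right)} = -4 - 3 = -7$)
$P{\left(j,o \right)} = j - 10 o$
$\frac{P{\left(15,3 \right)}}{9} + \frac{-5 + 4 \cdot 2}{X{\left(5,-13 \right)}} = \frac{15 - 30}{9} + \frac{-5 + 4 \cdot 2}{-7} = \left(15 - 30\right) \frac{1}{9} + \left(-5 + 8\right) \left(- \frac{1}{7}\right) = \left(-15\right) \frac{1}{9} + 3 \left(- \frac{1}{7}\right) = - \frac{5}{3} - \frac{3}{7} = - \frac{44}{21}$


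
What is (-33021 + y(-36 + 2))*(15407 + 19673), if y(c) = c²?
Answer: -1117824200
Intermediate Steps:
(-33021 + y(-36 + 2))*(15407 + 19673) = (-33021 + (-36 + 2)²)*(15407 + 19673) = (-33021 + (-34)²)*35080 = (-33021 + 1156)*35080 = -31865*35080 = -1117824200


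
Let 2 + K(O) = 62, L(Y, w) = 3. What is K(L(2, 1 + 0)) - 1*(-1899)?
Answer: 1959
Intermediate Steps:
K(O) = 60 (K(O) = -2 + 62 = 60)
K(L(2, 1 + 0)) - 1*(-1899) = 60 - 1*(-1899) = 60 + 1899 = 1959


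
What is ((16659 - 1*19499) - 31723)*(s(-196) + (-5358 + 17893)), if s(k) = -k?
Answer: -440021553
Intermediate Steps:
((16659 - 1*19499) - 31723)*(s(-196) + (-5358 + 17893)) = ((16659 - 1*19499) - 31723)*(-1*(-196) + (-5358 + 17893)) = ((16659 - 19499) - 31723)*(196 + 12535) = (-2840 - 31723)*12731 = -34563*12731 = -440021553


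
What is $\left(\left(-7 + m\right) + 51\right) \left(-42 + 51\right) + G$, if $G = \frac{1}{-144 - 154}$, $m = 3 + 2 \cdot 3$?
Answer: $\frac{142145}{298} \approx 477.0$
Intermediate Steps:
$m = 9$ ($m = 3 + 6 = 9$)
$G = - \frac{1}{298}$ ($G = \frac{1}{-298} = - \frac{1}{298} \approx -0.0033557$)
$\left(\left(-7 + m\right) + 51\right) \left(-42 + 51\right) + G = \left(\left(-7 + 9\right) + 51\right) \left(-42 + 51\right) - \frac{1}{298} = \left(2 + 51\right) 9 - \frac{1}{298} = 53 \cdot 9 - \frac{1}{298} = 477 - \frac{1}{298} = \frac{142145}{298}$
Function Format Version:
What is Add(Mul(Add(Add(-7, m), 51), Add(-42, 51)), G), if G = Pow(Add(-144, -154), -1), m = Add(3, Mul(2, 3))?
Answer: Rational(142145, 298) ≈ 477.00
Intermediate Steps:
m = 9 (m = Add(3, 6) = 9)
G = Rational(-1, 298) (G = Pow(-298, -1) = Rational(-1, 298) ≈ -0.0033557)
Add(Mul(Add(Add(-7, m), 51), Add(-42, 51)), G) = Add(Mul(Add(Add(-7, 9), 51), Add(-42, 51)), Rational(-1, 298)) = Add(Mul(Add(2, 51), 9), Rational(-1, 298)) = Add(Mul(53, 9), Rational(-1, 298)) = Add(477, Rational(-1, 298)) = Rational(142145, 298)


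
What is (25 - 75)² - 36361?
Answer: -33861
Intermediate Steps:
(25 - 75)² - 36361 = (-50)² - 36361 = 2500 - 36361 = -33861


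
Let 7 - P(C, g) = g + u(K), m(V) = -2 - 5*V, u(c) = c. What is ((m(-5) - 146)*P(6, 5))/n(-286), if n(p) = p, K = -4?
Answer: 369/143 ≈ 2.5804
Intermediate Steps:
P(C, g) = 11 - g (P(C, g) = 7 - (g - 4) = 7 - (-4 + g) = 7 + (4 - g) = 11 - g)
((m(-5) - 146)*P(6, 5))/n(-286) = (((-2 - 5*(-5)) - 146)*(11 - 1*5))/(-286) = (((-2 + 25) - 146)*(11 - 5))*(-1/286) = ((23 - 146)*6)*(-1/286) = -123*6*(-1/286) = -738*(-1/286) = 369/143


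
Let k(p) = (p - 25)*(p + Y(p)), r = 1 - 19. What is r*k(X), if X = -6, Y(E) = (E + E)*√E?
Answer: -3348 - 6696*I*√6 ≈ -3348.0 - 16402.0*I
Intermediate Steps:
Y(E) = 2*E^(3/2) (Y(E) = (2*E)*√E = 2*E^(3/2))
r = -18
k(p) = (-25 + p)*(p + 2*p^(3/2)) (k(p) = (p - 25)*(p + 2*p^(3/2)) = (-25 + p)*(p + 2*p^(3/2)))
r*k(X) = -18*((-6)² - (-300)*I*√6 - 25*(-6) + 2*(-6)^(5/2)) = -18*(36 - (-300)*I*√6 + 150 + 2*(36*I*√6)) = -18*(36 + 300*I*√6 + 150 + 72*I*√6) = -18*(186 + 372*I*√6) = -3348 - 6696*I*√6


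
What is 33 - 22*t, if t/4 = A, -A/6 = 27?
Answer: 14289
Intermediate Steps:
A = -162 (A = -6*27 = -162)
t = -648 (t = 4*(-162) = -648)
33 - 22*t = 33 - 22*(-648) = 33 + 14256 = 14289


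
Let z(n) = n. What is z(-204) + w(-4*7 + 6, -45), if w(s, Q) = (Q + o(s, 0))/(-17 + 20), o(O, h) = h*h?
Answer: -219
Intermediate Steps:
o(O, h) = h**2
w(s, Q) = Q/3 (w(s, Q) = (Q + 0**2)/(-17 + 20) = (Q + 0)/3 = Q*(1/3) = Q/3)
z(-204) + w(-4*7 + 6, -45) = -204 + (1/3)*(-45) = -204 - 15 = -219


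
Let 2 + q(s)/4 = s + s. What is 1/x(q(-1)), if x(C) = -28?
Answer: -1/28 ≈ -0.035714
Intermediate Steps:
q(s) = -8 + 8*s (q(s) = -8 + 4*(s + s) = -8 + 4*(2*s) = -8 + 8*s)
1/x(q(-1)) = 1/(-28) = -1/28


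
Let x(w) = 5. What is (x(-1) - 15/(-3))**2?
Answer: 100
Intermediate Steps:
(x(-1) - 15/(-3))**2 = (5 - 15/(-3))**2 = (5 - 15*(-1/3))**2 = (5 + 5)**2 = 10**2 = 100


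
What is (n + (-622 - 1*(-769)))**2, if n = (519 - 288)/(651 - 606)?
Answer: 5207524/225 ≈ 23145.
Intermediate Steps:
n = 77/15 (n = 231/45 = 231*(1/45) = 77/15 ≈ 5.1333)
(n + (-622 - 1*(-769)))**2 = (77/15 + (-622 - 1*(-769)))**2 = (77/15 + (-622 + 769))**2 = (77/15 + 147)**2 = (2282/15)**2 = 5207524/225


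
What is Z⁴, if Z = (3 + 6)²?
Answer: 43046721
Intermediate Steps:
Z = 81 (Z = 9² = 81)
Z⁴ = 81⁴ = 43046721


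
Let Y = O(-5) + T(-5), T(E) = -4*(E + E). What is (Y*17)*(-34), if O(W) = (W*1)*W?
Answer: -37570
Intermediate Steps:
T(E) = -8*E
O(W) = W² (O(W) = W*W = W²)
Y = 65 (Y = (-5)² - 8*(-5) = 25 + 40 = 65)
(Y*17)*(-34) = (65*17)*(-34) = 1105*(-34) = -37570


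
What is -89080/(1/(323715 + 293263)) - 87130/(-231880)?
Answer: -1274421760756407/23188 ≈ -5.4960e+10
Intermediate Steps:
-89080/(1/(323715 + 293263)) - 87130/(-231880) = -89080/(1/616978) - 87130*(-1/231880) = -89080/1/616978 + 8713/23188 = -89080*616978 + 8713/23188 = -54960400240 + 8713/23188 = -1274421760756407/23188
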